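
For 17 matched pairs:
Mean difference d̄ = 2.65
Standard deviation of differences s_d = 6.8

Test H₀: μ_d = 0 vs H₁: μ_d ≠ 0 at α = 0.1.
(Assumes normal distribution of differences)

df = n - 1 = 16
SE = s_d/√n = 6.8/√17 = 1.6492
t = d̄/SE = 2.65/1.6492 = 1.6068
Critical value: t_{0.05,16} = ±1.746
p-value ≈ 0.1277
Decision: fail to reject H₀

Answer: t = 1.6068, fail to reject H₀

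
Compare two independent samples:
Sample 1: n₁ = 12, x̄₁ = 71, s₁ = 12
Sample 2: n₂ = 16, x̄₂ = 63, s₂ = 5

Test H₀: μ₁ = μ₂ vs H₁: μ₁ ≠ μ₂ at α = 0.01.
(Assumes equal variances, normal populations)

Pooled variance: s²_p = [11×12² + 15×5²]/(26) = 75.3462
s_p = 8.6802
SE = s_p×√(1/n₁ + 1/n₂) = 8.6802×√(1/12 + 1/16) = 3.3148
t = (x̄₁ - x̄₂)/SE = (71 - 63)/3.3148 = 2.4134
df = 26, t-critical = ±2.779
Decision: fail to reject H₀

Answer: t = 2.4134, fail to reject H₀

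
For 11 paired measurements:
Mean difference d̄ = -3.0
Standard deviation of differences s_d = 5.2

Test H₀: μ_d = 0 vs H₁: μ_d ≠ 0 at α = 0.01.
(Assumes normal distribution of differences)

df = n - 1 = 10
SE = s_d/√n = 5.2/√11 = 1.5679
t = d̄/SE = -3.0/1.5679 = -1.9134
Critical value: t_{0.005,10} = ±3.169
p-value ≈ 0.0847
Decision: fail to reject H₀

Answer: t = -1.9134, fail to reject H₀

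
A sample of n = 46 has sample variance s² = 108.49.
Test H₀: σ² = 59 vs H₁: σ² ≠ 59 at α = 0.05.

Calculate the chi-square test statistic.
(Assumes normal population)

df = n - 1 = 45
χ² = (n-1)s²/σ₀² = 45×108.49/59 = 82.7466
Critical values: χ²_{0.975,45} = 28.366, χ²_{0.025,45} = 65.410
Rejection region: χ² < 28.366 or χ² > 65.410
Decision: reject H₀

Answer: χ² = 82.7466, reject H₀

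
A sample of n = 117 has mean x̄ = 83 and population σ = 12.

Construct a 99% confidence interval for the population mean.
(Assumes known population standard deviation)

Confidence level: 99%, α = 0.01
z_0.005 = 2.576
SE = σ/√n = 12/√117 = 1.1094
Margin of error = 2.576 × 1.1094 = 2.8578
CI: x̄ ± margin = 83 ± 2.8578
CI: (80.1422, 85.8578)

Answer: (80.1422, 85.8578)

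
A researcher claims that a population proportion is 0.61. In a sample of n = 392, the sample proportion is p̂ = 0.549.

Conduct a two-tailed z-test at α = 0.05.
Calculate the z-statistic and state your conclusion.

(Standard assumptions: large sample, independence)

H₀: p = 0.61, H₁: p ≠ 0.61
Standard error: SE = √(p₀(1-p₀)/n) = √(0.61×0.39/392) = 0.024635
z-statistic: z = (p̂ - p₀)/SE = (0.549 - 0.61)/0.024635 = -2.4762
Critical value: z_0.025 = ±1.960
p-value = 0.0133
Decision: reject H₀ at α = 0.05

Answer: z = -2.4762, reject H₀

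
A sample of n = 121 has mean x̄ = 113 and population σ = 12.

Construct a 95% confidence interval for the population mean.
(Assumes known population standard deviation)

Confidence level: 95%, α = 0.05
z_0.025 = 1.960
SE = σ/√n = 12/√121 = 1.0909
Margin of error = 1.960 × 1.0909 = 2.1382
CI: x̄ ± margin = 113 ± 2.1382
CI: (110.8618, 115.1382)

Answer: (110.8618, 115.1382)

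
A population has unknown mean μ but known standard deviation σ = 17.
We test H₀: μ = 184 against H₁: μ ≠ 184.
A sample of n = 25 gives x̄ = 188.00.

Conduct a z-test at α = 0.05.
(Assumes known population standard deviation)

Answer: z = 1.1765, fail to reject H₀

Derivation:
Standard error: SE = σ/√n = 17/√25 = 3.4000
z-statistic: z = (x̄ - μ₀)/SE = (188.00 - 184)/3.4000 = 1.1765
Critical value: ±1.960
p-value = 0.2394
Decision: fail to reject H₀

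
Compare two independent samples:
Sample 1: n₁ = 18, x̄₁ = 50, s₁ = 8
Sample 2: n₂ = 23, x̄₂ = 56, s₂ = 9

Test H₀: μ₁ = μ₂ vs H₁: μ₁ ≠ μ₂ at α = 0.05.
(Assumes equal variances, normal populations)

Pooled variance: s²_p = [17×8² + 22×9²]/(39) = 73.5897
s_p = 8.5784
SE = s_p×√(1/n₁ + 1/n₂) = 8.5784×√(1/18 + 1/23) = 2.6996
t = (x̄₁ - x̄₂)/SE = (50 - 56)/2.6996 = -2.2226
df = 39, t-critical = ±2.023
Decision: reject H₀

Answer: t = -2.2226, reject H₀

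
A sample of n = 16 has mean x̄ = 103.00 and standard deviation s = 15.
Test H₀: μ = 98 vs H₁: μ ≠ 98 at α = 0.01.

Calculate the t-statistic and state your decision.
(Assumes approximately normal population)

df = n - 1 = 15
SE = s/√n = 15/√16 = 3.7500
t = (x̄ - μ₀)/SE = (103.00 - 98)/3.7500 = 1.3333
Critical value: t_{0.005,15} = ±2.947
p-value ≈ 0.2023
Decision: fail to reject H₀

Answer: t = 1.3333, fail to reject H₀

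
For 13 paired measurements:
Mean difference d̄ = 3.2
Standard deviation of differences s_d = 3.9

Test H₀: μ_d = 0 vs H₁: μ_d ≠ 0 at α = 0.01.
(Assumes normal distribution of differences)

Answer: t = 2.9583, fail to reject H₀

Derivation:
df = n - 1 = 12
SE = s_d/√n = 3.9/√13 = 1.0817
t = d̄/SE = 3.2/1.0817 = 2.9583
Critical value: t_{0.005,12} = ±3.055
p-value ≈ 0.0120
Decision: fail to reject H₀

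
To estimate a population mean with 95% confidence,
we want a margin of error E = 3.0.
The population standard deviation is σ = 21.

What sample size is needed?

Answer: n = 189

Derivation:
z_0.025 = 1.960
n = (z×σ/E)² = (1.960×21/3.0)²
n = 188.2384
Round up: n = 189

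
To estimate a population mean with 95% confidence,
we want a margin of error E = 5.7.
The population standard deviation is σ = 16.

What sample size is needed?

z_0.025 = 1.960
n = (z×σ/E)² = (1.960×16/5.7)²
n = 30.2693
Round up: n = 31

Answer: n = 31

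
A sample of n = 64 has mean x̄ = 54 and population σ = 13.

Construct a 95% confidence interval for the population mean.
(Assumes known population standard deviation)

Answer: (50.8150, 57.1850)

Derivation:
Confidence level: 95%, α = 0.05
z_0.025 = 1.960
SE = σ/√n = 13/√64 = 1.6250
Margin of error = 1.960 × 1.6250 = 3.1850
CI: x̄ ± margin = 54 ± 3.1850
CI: (50.8150, 57.1850)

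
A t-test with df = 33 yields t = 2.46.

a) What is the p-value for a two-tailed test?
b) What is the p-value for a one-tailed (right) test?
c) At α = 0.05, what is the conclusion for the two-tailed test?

Answer: a) 0.0193, b) 0.0097, c) reject H₀

Derivation:
Using t-distribution with df = 33:
a) Two-tailed: p = 2×P(T > 2.46) = 0.0193
b) One-tailed: p = P(T > 2.46) = 0.0097
c) 0.0193 < 0.05, reject H₀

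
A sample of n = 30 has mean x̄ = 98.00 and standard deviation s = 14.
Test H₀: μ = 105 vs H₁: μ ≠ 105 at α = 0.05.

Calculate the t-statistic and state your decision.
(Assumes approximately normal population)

Answer: t = -2.7387, reject H₀

Derivation:
df = n - 1 = 29
SE = s/√n = 14/√30 = 2.5560
t = (x̄ - μ₀)/SE = (98.00 - 105)/2.5560 = -2.7387
Critical value: t_{0.025,29} = ±2.045
p-value ≈ 0.0104
Decision: reject H₀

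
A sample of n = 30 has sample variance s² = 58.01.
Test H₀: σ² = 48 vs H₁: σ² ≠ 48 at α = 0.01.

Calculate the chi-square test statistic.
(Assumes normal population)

df = n - 1 = 29
χ² = (n-1)s²/σ₀² = 29×58.01/48 = 35.0477
Critical values: χ²_{0.995,29} = 13.121, χ²_{0.005,29} = 52.336
Rejection region: χ² < 13.121 or χ² > 52.336
Decision: fail to reject H₀

Answer: χ² = 35.0477, fail to reject H₀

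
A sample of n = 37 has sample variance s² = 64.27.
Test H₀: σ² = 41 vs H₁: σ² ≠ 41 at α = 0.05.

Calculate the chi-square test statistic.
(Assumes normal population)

Answer: χ² = 56.4322, reject H₀

Derivation:
df = n - 1 = 36
χ² = (n-1)s²/σ₀² = 36×64.27/41 = 56.4322
Critical values: χ²_{0.975,36} = 21.336, χ²_{0.025,36} = 54.437
Rejection region: χ² < 21.336 or χ² > 54.437
Decision: reject H₀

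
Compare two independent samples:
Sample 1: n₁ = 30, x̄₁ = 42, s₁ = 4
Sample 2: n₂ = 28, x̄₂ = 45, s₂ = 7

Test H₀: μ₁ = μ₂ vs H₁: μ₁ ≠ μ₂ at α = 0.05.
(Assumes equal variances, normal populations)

Pooled variance: s²_p = [29×4² + 27×7²]/(56) = 31.9107
s_p = 5.6490
SE = s_p×√(1/n₁ + 1/n₂) = 5.6490×√(1/30 + 1/28) = 1.4844
t = (x̄₁ - x̄₂)/SE = (42 - 45)/1.4844 = -2.0210
df = 56, t-critical = ±2.003
Decision: reject H₀

Answer: t = -2.0210, reject H₀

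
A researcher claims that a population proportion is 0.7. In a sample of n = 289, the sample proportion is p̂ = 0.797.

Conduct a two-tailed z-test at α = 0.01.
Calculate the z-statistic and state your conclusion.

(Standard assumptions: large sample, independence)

H₀: p = 0.7, H₁: p ≠ 0.7
Standard error: SE = √(p₀(1-p₀)/n) = √(0.7×0.3/289) = 0.026956
z-statistic: z = (p̂ - p₀)/SE = (0.797 - 0.7)/0.026956 = 3.5985
Critical value: z_0.005 = ±2.576
p-value = 0.0003
Decision: reject H₀ at α = 0.01

Answer: z = 3.5985, reject H₀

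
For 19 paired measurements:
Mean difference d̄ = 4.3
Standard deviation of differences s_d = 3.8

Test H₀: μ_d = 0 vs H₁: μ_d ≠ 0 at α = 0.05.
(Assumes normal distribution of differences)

df = n - 1 = 18
SE = s_d/√n = 3.8/√19 = 0.8718
t = d̄/SE = 4.3/0.8718 = 4.9323
Critical value: t_{0.025,18} = ±2.101
p-value ≈ 0.0001
Decision: reject H₀

Answer: t = 4.9323, reject H₀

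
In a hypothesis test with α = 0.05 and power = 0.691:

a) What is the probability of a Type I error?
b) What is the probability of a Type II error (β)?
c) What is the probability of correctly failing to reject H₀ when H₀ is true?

a) Type I error probability = α = 0.05
b) Power = P(reject H₀ | H₁ true) = 1 - β = 0.691, so Type II error probability = β = 1 - Power = 0.309
c) P(fail to reject H₀ | H₀ true) = 1 - α = 0.95

Answer: a) 0.05, b) 0.309, c) 0.95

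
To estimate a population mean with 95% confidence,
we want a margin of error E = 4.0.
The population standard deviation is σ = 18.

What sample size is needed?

Answer: n = 78

Derivation:
z_0.025 = 1.960
n = (z×σ/E)² = (1.960×18/4.0)²
n = 77.7924
Round up: n = 78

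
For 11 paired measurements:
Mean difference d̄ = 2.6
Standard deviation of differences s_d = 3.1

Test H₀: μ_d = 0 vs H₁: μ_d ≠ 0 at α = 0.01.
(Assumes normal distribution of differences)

Answer: t = 2.7816, fail to reject H₀

Derivation:
df = n - 1 = 10
SE = s_d/√n = 3.1/√11 = 0.9347
t = d̄/SE = 2.6/0.9347 = 2.7816
Critical value: t_{0.005,10} = ±3.169
p-value ≈ 0.0194
Decision: fail to reject H₀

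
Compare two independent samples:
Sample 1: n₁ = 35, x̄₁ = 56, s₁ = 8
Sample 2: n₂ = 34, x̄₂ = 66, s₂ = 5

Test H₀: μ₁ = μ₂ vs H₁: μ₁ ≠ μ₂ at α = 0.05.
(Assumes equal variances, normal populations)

Answer: t = -6.2050, reject H₀

Derivation:
Pooled variance: s²_p = [34×8² + 33×5²]/(67) = 44.7910
s_p = 6.6926
SE = s_p×√(1/n₁ + 1/n₂) = 6.6926×√(1/35 + 1/34) = 1.6116
t = (x̄₁ - x̄₂)/SE = (56 - 66)/1.6116 = -6.2050
df = 67, t-critical = ±1.996
Decision: reject H₀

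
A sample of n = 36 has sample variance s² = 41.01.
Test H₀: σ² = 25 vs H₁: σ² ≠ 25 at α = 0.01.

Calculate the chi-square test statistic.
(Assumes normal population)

Answer: χ² = 57.4140, fail to reject H₀

Derivation:
df = n - 1 = 35
χ² = (n-1)s²/σ₀² = 35×41.01/25 = 57.4140
Critical values: χ²_{0.995,35} = 17.192, χ²_{0.005,35} = 60.275
Rejection region: χ² < 17.192 or χ² > 60.275
Decision: fail to reject H₀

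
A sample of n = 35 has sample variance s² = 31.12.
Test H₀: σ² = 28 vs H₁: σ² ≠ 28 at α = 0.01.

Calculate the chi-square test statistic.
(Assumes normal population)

Answer: χ² = 37.7886, fail to reject H₀

Derivation:
df = n - 1 = 34
χ² = (n-1)s²/σ₀² = 34×31.12/28 = 37.7886
Critical values: χ²_{0.995,34} = 16.501, χ²_{0.005,34} = 58.964
Rejection region: χ² < 16.501 or χ² > 58.964
Decision: fail to reject H₀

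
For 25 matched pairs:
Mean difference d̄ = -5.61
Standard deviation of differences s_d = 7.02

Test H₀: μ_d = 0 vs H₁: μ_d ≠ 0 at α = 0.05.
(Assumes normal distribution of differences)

df = n - 1 = 24
SE = s_d/√n = 7.02/√25 = 1.4040
t = d̄/SE = -5.61/1.4040 = -3.9957
Critical value: t_{0.025,24} = ±2.064
p-value ≈ 0.0005
Decision: reject H₀

Answer: t = -3.9957, reject H₀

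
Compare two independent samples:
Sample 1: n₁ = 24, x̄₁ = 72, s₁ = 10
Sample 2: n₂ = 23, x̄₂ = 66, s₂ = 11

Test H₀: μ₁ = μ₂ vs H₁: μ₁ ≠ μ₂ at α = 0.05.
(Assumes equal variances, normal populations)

Answer: t = 1.9582, fail to reject H₀

Derivation:
Pooled variance: s²_p = [23×10² + 22×11²]/(45) = 110.2667
s_p = 10.5008
SE = s_p×√(1/n₁ + 1/n₂) = 10.5008×√(1/24 + 1/23) = 3.0641
t = (x̄₁ - x̄₂)/SE = (72 - 66)/3.0641 = 1.9582
df = 45, t-critical = ±2.014
Decision: fail to reject H₀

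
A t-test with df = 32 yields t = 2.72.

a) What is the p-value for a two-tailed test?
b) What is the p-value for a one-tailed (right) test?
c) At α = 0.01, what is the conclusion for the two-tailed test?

Answer: a) 0.0105, b) 0.0052, c) fail to reject H₀

Derivation:
Using t-distribution with df = 32:
a) Two-tailed: p = 2×P(T > 2.72) = 0.0105
b) One-tailed: p = P(T > 2.72) = 0.0052
c) 0.0105 ≥ 0.01, fail to reject H₀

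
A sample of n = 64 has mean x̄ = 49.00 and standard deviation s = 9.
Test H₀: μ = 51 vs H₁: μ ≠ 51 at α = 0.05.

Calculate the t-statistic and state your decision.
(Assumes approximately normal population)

Answer: t = -1.7778, fail to reject H₀

Derivation:
df = n - 1 = 63
SE = s/√n = 9/√64 = 1.1250
t = (x̄ - μ₀)/SE = (49.00 - 51)/1.1250 = -1.7778
Critical value: t_{0.025,63} = ±1.998
p-value ≈ 0.0803
Decision: fail to reject H₀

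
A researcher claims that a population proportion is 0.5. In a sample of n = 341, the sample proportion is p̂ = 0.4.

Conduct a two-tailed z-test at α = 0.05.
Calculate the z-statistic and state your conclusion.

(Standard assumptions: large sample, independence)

H₀: p = 0.5, H₁: p ≠ 0.5
Standard error: SE = √(p₀(1-p₀)/n) = √(0.5×0.5/341) = 0.027077
z-statistic: z = (p̂ - p₀)/SE = (0.4 - 0.5)/0.027077 = -3.6932
Critical value: z_0.025 = ±1.960
p-value = 0.0002
Decision: reject H₀ at α = 0.05

Answer: z = -3.6932, reject H₀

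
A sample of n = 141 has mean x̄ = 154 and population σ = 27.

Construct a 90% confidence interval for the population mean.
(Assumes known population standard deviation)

Confidence level: 90%, α = 0.1
z_0.05 = 1.645
SE = σ/√n = 27/√141 = 2.2738
Margin of error = 1.645 × 2.2738 = 3.7404
CI: x̄ ± margin = 154 ± 3.7404
CI: (150.2596, 157.7404)

Answer: (150.2596, 157.7404)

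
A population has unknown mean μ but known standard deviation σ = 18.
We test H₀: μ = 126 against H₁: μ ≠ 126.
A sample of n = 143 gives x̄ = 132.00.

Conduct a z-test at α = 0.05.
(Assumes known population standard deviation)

Standard error: SE = σ/√n = 18/√143 = 1.5052
z-statistic: z = (x̄ - μ₀)/SE = (132.00 - 126)/1.5052 = 3.9862
Critical value: ±1.960
p-value = 0.0001
Decision: reject H₀

Answer: z = 3.9862, reject H₀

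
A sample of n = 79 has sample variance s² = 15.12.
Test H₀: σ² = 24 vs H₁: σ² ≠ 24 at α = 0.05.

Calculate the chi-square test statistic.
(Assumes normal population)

df = n - 1 = 78
χ² = (n-1)s²/σ₀² = 78×15.12/24 = 49.1400
Critical values: χ²_{0.975,78} = 55.466, χ²_{0.025,78} = 104.316
Rejection region: χ² < 55.466 or χ² > 104.316
Decision: reject H₀

Answer: χ² = 49.1400, reject H₀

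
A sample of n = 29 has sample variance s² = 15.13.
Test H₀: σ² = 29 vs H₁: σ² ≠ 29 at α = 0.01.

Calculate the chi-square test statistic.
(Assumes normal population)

df = n - 1 = 28
χ² = (n-1)s²/σ₀² = 28×15.13/29 = 14.6083
Critical values: χ²_{0.995,28} = 12.461, χ²_{0.005,28} = 50.993
Rejection region: χ² < 12.461 or χ² > 50.993
Decision: fail to reject H₀

Answer: χ² = 14.6083, fail to reject H₀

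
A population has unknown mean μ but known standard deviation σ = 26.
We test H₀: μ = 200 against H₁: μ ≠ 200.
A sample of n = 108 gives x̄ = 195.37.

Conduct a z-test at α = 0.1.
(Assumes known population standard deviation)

Answer: z = -1.8506, reject H₀

Derivation:
Standard error: SE = σ/√n = 26/√108 = 2.5019
z-statistic: z = (x̄ - μ₀)/SE = (195.37 - 200)/2.5019 = -1.8506
Critical value: ±1.645
p-value = 0.0642
Decision: reject H₀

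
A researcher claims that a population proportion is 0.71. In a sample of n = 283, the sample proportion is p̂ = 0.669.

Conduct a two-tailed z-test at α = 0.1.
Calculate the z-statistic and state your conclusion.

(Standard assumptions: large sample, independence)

Answer: z = -1.5200, fail to reject H₀

Derivation:
H₀: p = 0.71, H₁: p ≠ 0.71
Standard error: SE = √(p₀(1-p₀)/n) = √(0.71×0.29/283) = 0.026973
z-statistic: z = (p̂ - p₀)/SE = (0.669 - 0.71)/0.026973 = -1.5200
Critical value: z_0.05 = ±1.645
p-value = 0.1285
Decision: fail to reject H₀ at α = 0.1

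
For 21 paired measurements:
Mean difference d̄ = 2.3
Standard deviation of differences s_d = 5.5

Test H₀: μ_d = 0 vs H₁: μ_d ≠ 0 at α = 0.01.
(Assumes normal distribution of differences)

df = n - 1 = 20
SE = s_d/√n = 5.5/√21 = 1.2002
t = d̄/SE = 2.3/1.2002 = 1.9163
Critical value: t_{0.005,20} = ±2.845
p-value ≈ 0.0697
Decision: fail to reject H₀

Answer: t = 1.9163, fail to reject H₀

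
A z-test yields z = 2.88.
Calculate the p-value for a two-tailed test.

For z = 2.88:
p = 2×P(Z > |2.88|) = 2×(1 - Φ(2.88)) = 0.0040

Answer: p-value ≈ 0.0040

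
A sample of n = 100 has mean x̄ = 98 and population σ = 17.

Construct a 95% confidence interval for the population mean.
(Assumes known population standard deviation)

Confidence level: 95%, α = 0.05
z_0.025 = 1.960
SE = σ/√n = 17/√100 = 1.7000
Margin of error = 1.960 × 1.7000 = 3.3320
CI: x̄ ± margin = 98 ± 3.3320
CI: (94.6680, 101.3320)

Answer: (94.6680, 101.3320)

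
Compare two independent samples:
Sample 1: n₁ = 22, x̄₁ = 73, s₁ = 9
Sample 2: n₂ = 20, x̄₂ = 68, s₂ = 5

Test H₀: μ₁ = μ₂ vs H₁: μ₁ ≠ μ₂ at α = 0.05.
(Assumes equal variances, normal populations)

Answer: t = 2.1942, reject H₀

Derivation:
Pooled variance: s²_p = [21×9² + 19×5²]/(40) = 54.4000
s_p = 7.3756
SE = s_p×√(1/n₁ + 1/n₂) = 7.3756×√(1/22 + 1/20) = 2.2787
t = (x̄₁ - x̄₂)/SE = (73 - 68)/2.2787 = 2.1942
df = 40, t-critical = ±2.021
Decision: reject H₀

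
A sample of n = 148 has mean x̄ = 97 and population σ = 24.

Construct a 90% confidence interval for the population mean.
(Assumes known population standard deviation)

Confidence level: 90%, α = 0.1
z_0.05 = 1.645
SE = σ/√n = 24/√148 = 1.9728
Margin of error = 1.645 × 1.9728 = 3.2453
CI: x̄ ± margin = 97 ± 3.2453
CI: (93.7547, 100.2453)

Answer: (93.7547, 100.2453)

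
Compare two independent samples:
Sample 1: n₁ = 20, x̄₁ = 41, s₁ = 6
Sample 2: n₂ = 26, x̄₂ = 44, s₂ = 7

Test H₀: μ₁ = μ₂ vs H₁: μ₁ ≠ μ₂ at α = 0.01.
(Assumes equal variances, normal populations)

Answer: t = -1.5313, fail to reject H₀

Derivation:
Pooled variance: s²_p = [19×6² + 25×7²]/(44) = 43.3864
s_p = 6.5868
SE = s_p×√(1/n₁ + 1/n₂) = 6.5868×√(1/20 + 1/26) = 1.9591
t = (x̄₁ - x̄₂)/SE = (41 - 44)/1.9591 = -1.5313
df = 44, t-critical = ±2.692
Decision: fail to reject H₀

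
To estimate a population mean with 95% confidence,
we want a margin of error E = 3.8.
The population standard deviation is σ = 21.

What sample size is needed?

z_0.025 = 1.960
n = (z×σ/E)² = (1.960×21/3.8)²
n = 117.3231
Round up: n = 118

Answer: n = 118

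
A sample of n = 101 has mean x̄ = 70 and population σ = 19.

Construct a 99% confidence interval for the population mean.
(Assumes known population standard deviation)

Confidence level: 99%, α = 0.01
z_0.005 = 2.576
SE = σ/√n = 19/√101 = 1.8906
Margin of error = 2.576 × 1.8906 = 4.8702
CI: x̄ ± margin = 70 ± 4.8702
CI: (65.1298, 74.8702)

Answer: (65.1298, 74.8702)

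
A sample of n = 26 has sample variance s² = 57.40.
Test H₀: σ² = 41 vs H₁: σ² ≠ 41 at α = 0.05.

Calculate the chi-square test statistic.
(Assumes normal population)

Answer: χ² = 35.0000, fail to reject H₀

Derivation:
df = n - 1 = 25
χ² = (n-1)s²/σ₀² = 25×57.40/41 = 35.0000
Critical values: χ²_{0.975,25} = 13.120, χ²_{0.025,25} = 40.646
Rejection region: χ² < 13.120 or χ² > 40.646
Decision: fail to reject H₀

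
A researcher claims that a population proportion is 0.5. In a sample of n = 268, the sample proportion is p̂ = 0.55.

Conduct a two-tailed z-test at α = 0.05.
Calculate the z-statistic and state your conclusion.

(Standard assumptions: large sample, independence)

H₀: p = 0.5, H₁: p ≠ 0.5
Standard error: SE = √(p₀(1-p₀)/n) = √(0.5×0.5/268) = 0.030542
z-statistic: z = (p̂ - p₀)/SE = (0.55 - 0.5)/0.030542 = 1.6371
Critical value: z_0.025 = ±1.960
p-value = 0.1016
Decision: fail to reject H₀ at α = 0.05

Answer: z = 1.6371, fail to reject H₀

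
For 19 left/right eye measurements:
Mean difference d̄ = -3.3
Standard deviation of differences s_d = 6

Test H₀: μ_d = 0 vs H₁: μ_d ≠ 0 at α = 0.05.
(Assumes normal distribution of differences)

df = n - 1 = 18
SE = s_d/√n = 6/√19 = 1.3765
t = d̄/SE = -3.3/1.3765 = -2.3974
Critical value: t_{0.025,18} = ±2.101
p-value ≈ 0.0276
Decision: reject H₀

Answer: t = -2.3974, reject H₀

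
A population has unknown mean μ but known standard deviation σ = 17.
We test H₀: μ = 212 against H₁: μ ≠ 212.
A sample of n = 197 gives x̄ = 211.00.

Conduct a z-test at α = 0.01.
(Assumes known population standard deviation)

Standard error: SE = σ/√n = 17/√197 = 1.2112
z-statistic: z = (x̄ - μ₀)/SE = (211.00 - 212)/1.2112 = -0.8256
Critical value: ±2.576
p-value = 0.4090
Decision: fail to reject H₀

Answer: z = -0.8256, fail to reject H₀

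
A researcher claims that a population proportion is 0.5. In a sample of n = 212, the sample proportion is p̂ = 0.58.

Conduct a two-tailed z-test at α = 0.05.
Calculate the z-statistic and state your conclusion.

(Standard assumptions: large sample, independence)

Answer: z = 2.3296, reject H₀

Derivation:
H₀: p = 0.5, H₁: p ≠ 0.5
Standard error: SE = √(p₀(1-p₀)/n) = √(0.5×0.5/212) = 0.034340
z-statistic: z = (p̂ - p₀)/SE = (0.58 - 0.5)/0.034340 = 2.3296
Critical value: z_0.025 = ±1.960
p-value = 0.0198
Decision: reject H₀ at α = 0.05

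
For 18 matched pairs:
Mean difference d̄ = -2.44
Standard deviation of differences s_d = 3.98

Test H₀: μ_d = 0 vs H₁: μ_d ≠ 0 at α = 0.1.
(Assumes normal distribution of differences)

Answer: t = -2.6010, reject H₀

Derivation:
df = n - 1 = 17
SE = s_d/√n = 3.98/√18 = 0.9381
t = d̄/SE = -2.44/0.9381 = -2.6010
Critical value: t_{0.05,17} = ±1.740
p-value ≈ 0.0186
Decision: reject H₀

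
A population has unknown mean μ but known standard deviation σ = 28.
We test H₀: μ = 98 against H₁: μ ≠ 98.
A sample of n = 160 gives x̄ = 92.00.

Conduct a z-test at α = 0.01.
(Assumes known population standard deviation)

Answer: z = -2.7105, reject H₀

Derivation:
Standard error: SE = σ/√n = 28/√160 = 2.2136
z-statistic: z = (x̄ - μ₀)/SE = (92.00 - 98)/2.2136 = -2.7105
Critical value: ±2.576
p-value = 0.0067
Decision: reject H₀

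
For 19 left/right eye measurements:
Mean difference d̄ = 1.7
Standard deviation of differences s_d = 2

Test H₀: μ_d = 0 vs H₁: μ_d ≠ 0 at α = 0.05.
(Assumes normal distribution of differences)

Answer: t = 3.7053, reject H₀

Derivation:
df = n - 1 = 18
SE = s_d/√n = 2/√19 = 0.4588
t = d̄/SE = 1.7/0.4588 = 3.7053
Critical value: t_{0.025,18} = ±2.101
p-value ≈ 0.0016
Decision: reject H₀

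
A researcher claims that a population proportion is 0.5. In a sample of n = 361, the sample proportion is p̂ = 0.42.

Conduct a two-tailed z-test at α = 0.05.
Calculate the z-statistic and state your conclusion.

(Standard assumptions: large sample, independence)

H₀: p = 0.5, H₁: p ≠ 0.5
Standard error: SE = √(p₀(1-p₀)/n) = √(0.5×0.5/361) = 0.026316
z-statistic: z = (p̂ - p₀)/SE = (0.42 - 0.5)/0.026316 = -3.0400
Critical value: z_0.025 = ±1.960
p-value = 0.0024
Decision: reject H₀ at α = 0.05

Answer: z = -3.0400, reject H₀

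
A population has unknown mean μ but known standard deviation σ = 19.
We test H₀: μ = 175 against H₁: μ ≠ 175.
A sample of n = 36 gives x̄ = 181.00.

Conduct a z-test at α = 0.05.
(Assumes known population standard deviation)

Standard error: SE = σ/√n = 19/√36 = 3.1667
z-statistic: z = (x̄ - μ₀)/SE = (181.00 - 175)/3.1667 = 1.8947
Critical value: ±1.960
p-value = 0.0581
Decision: fail to reject H₀

Answer: z = 1.8947, fail to reject H₀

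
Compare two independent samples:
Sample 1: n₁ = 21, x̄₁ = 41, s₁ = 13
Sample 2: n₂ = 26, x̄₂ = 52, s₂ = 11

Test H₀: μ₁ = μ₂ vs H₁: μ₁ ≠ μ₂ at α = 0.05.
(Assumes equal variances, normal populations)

Answer: t = -3.1426, reject H₀

Derivation:
Pooled variance: s²_p = [20×13² + 25×11²]/(45) = 142.3333
s_p = 11.9304
SE = s_p×√(1/n₁ + 1/n₂) = 11.9304×√(1/21 + 1/26) = 3.5003
t = (x̄₁ - x̄₂)/SE = (41 - 52)/3.5003 = -3.1426
df = 45, t-critical = ±2.014
Decision: reject H₀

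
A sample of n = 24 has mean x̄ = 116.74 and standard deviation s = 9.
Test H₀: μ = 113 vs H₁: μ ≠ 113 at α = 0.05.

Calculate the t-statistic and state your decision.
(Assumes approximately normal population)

df = n - 1 = 23
SE = s/√n = 9/√24 = 1.8371
t = (x̄ - μ₀)/SE = (116.74 - 113)/1.8371 = 2.0358
Critical value: t_{0.025,23} = ±2.069
p-value ≈ 0.0534
Decision: fail to reject H₀

Answer: t = 2.0358, fail to reject H₀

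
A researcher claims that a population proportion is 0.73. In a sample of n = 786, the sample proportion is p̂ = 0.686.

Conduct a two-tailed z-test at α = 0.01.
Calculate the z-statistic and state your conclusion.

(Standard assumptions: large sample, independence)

H₀: p = 0.73, H₁: p ≠ 0.73
Standard error: SE = √(p₀(1-p₀)/n) = √(0.73×0.27/786) = 0.015836
z-statistic: z = (p̂ - p₀)/SE = (0.686 - 0.73)/0.015836 = -2.7785
Critical value: z_0.005 = ±2.576
p-value = 0.0055
Decision: reject H₀ at α = 0.01

Answer: z = -2.7785, reject H₀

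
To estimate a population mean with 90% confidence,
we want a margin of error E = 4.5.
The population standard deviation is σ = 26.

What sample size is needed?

z_0.05 = 1.645
n = (z×σ/E)² = (1.645×26/4.5)²
n = 90.3345
Round up: n = 91

Answer: n = 91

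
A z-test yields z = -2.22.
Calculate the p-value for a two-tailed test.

For z = -2.22:
p = 2×P(Z > |-2.22|) = 2×(1 - Φ(2.22)) = 0.0264

Answer: p-value ≈ 0.0264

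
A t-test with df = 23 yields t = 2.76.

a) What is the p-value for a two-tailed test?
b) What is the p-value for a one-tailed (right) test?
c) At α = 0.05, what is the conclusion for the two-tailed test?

Using t-distribution with df = 23:
a) Two-tailed: p = 2×P(T > 2.76) = 0.0111
b) One-tailed: p = P(T > 2.76) = 0.0056
c) 0.0111 < 0.05, reject H₀

Answer: a) 0.0111, b) 0.0056, c) reject H₀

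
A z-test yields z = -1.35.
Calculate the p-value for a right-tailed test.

Answer: p-value ≈ 0.9115

Derivation:
For z = -1.35:
p = P(Z > -1.35) = 1 - Φ(-1.35) = 0.9115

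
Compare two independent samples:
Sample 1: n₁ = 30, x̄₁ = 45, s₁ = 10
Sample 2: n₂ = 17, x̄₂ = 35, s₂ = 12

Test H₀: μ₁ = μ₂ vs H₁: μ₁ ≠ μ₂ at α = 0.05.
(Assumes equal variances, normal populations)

Pooled variance: s²_p = [29×10² + 16×12²]/(45) = 115.6444
s_p = 10.7538
SE = s_p×√(1/n₁ + 1/n₂) = 10.7538×√(1/30 + 1/17) = 3.2646
t = (x̄₁ - x̄₂)/SE = (45 - 35)/3.2646 = 3.0632
df = 45, t-critical = ±2.014
Decision: reject H₀

Answer: t = 3.0632, reject H₀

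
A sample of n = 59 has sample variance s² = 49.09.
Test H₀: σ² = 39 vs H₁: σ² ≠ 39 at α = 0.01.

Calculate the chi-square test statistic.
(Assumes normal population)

Answer: χ² = 73.0056, fail to reject H₀

Derivation:
df = n - 1 = 58
χ² = (n-1)s²/σ₀² = 58×49.09/39 = 73.0056
Critical values: χ²_{0.995,58} = 34.008, χ²_{0.005,58} = 89.477
Rejection region: χ² < 34.008 or χ² > 89.477
Decision: fail to reject H₀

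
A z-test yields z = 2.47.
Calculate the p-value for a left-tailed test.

For z = 2.47:
p = P(Z < 2.47) = Φ(2.47) = 0.9932

Answer: p-value ≈ 0.9932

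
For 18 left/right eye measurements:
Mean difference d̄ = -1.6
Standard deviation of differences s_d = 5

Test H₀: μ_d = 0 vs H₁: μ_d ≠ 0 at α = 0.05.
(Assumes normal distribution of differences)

df = n - 1 = 17
SE = s_d/√n = 5/√18 = 1.1785
t = d̄/SE = -1.6/1.1785 = -1.3577
Critical value: t_{0.025,17} = ±2.110
p-value ≈ 0.1923
Decision: fail to reject H₀

Answer: t = -1.3577, fail to reject H₀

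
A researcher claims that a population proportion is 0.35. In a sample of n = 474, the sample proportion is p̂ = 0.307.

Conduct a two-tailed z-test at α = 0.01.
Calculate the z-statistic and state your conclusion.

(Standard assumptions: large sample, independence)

H₀: p = 0.35, H₁: p ≠ 0.35
Standard error: SE = √(p₀(1-p₀)/n) = √(0.35×0.65/474) = 0.021908
z-statistic: z = (p̂ - p₀)/SE = (0.307 - 0.35)/0.021908 = -1.9628
Critical value: z_0.005 = ±2.576
p-value = 0.0497
Decision: fail to reject H₀ at α = 0.01

Answer: z = -1.9628, fail to reject H₀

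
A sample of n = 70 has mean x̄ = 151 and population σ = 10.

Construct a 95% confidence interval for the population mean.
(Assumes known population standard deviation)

Answer: (148.6574, 153.3426)

Derivation:
Confidence level: 95%, α = 0.05
z_0.025 = 1.960
SE = σ/√n = 10/√70 = 1.1952
Margin of error = 1.960 × 1.1952 = 2.3426
CI: x̄ ± margin = 151 ± 2.3426
CI: (148.6574, 153.3426)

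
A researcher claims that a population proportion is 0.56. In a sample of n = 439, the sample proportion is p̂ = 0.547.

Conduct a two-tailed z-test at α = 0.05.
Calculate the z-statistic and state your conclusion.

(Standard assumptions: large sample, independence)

H₀: p = 0.56, H₁: p ≠ 0.56
Standard error: SE = √(p₀(1-p₀)/n) = √(0.56×0.44/439) = 0.023691
z-statistic: z = (p̂ - p₀)/SE = (0.547 - 0.56)/0.023691 = -0.5487
Critical value: z_0.025 = ±1.960
p-value = 0.5832
Decision: fail to reject H₀ at α = 0.05

Answer: z = -0.5487, fail to reject H₀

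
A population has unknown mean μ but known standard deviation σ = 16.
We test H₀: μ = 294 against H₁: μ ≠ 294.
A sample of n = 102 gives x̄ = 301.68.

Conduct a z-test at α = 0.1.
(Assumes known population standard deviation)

Standard error: SE = σ/√n = 16/√102 = 1.5842
z-statistic: z = (x̄ - μ₀)/SE = (301.68 - 294)/1.5842 = 4.8479
Critical value: ±1.645
p-value < 0.0001
Decision: reject H₀

Answer: z = 4.8479, reject H₀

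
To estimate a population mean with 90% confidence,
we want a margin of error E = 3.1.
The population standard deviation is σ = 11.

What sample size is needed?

Answer: n = 35

Derivation:
z_0.05 = 1.645
n = (z×σ/E)² = (1.645×11/3.1)²
n = 34.0717
Round up: n = 35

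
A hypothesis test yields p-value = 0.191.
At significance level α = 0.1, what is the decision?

Compare p-value to α:
0.191 ≥ 0.1
Decision: fail to reject H₀

Answer: fail to reject H₀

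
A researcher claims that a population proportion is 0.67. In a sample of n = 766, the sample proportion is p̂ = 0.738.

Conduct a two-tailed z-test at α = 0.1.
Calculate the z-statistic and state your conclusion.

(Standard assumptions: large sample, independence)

H₀: p = 0.67, H₁: p ≠ 0.67
Standard error: SE = √(p₀(1-p₀)/n) = √(0.67×0.33/766) = 0.016989
z-statistic: z = (p̂ - p₀)/SE = (0.738 - 0.67)/0.016989 = 4.0026
Critical value: z_0.05 = ±1.645
p-value = 0.0001
Decision: reject H₀ at α = 0.1

Answer: z = 4.0026, reject H₀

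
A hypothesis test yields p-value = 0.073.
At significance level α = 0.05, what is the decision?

Compare p-value to α:
0.073 ≥ 0.05
Decision: fail to reject H₀

Answer: fail to reject H₀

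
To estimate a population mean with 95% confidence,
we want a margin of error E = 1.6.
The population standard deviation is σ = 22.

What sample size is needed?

z_0.025 = 1.960
n = (z×σ/E)² = (1.960×22/1.6)²
n = 726.3025
Round up: n = 727

Answer: n = 727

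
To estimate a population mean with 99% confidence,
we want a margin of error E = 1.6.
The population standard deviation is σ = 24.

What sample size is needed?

Answer: n = 1494

Derivation:
z_0.005 = 2.576
n = (z×σ/E)² = (2.576×24/1.6)²
n = 1493.0496
Round up: n = 1494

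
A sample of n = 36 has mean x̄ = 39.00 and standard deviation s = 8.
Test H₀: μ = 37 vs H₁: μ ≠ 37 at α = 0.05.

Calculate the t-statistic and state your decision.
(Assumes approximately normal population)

Answer: t = 1.5000, fail to reject H₀

Derivation:
df = n - 1 = 35
SE = s/√n = 8/√36 = 1.3333
t = (x̄ - μ₀)/SE = (39.00 - 37)/1.3333 = 1.5000
Critical value: t_{0.025,35} = ±2.030
p-value ≈ 0.1426
Decision: fail to reject H₀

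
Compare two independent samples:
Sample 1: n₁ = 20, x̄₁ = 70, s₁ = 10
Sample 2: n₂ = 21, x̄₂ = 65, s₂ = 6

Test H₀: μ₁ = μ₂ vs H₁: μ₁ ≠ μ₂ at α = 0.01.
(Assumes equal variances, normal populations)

Answer: t = 1.9524, fail to reject H₀

Derivation:
Pooled variance: s²_p = [19×10² + 20×6²]/(39) = 67.1795
s_p = 8.1963
SE = s_p×√(1/n₁ + 1/n₂) = 8.1963×√(1/20 + 1/21) = 2.5609
t = (x̄₁ - x̄₂)/SE = (70 - 65)/2.5609 = 1.9524
df = 39, t-critical = ±2.708
Decision: fail to reject H₀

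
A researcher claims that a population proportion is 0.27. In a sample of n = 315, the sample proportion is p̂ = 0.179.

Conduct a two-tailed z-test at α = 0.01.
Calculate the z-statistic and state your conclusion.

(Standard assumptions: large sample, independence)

Answer: z = -3.6380, reject H₀

Derivation:
H₀: p = 0.27, H₁: p ≠ 0.27
Standard error: SE = √(p₀(1-p₀)/n) = √(0.27×0.73/315) = 0.025014
z-statistic: z = (p̂ - p₀)/SE = (0.179 - 0.27)/0.025014 = -3.6380
Critical value: z_0.005 = ±2.576
p-value = 0.0003
Decision: reject H₀ at α = 0.01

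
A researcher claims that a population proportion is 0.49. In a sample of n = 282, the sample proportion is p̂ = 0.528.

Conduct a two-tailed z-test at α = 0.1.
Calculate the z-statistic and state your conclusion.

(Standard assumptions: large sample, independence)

Answer: z = 1.2765, fail to reject H₀

Derivation:
H₀: p = 0.49, H₁: p ≠ 0.49
Standard error: SE = √(p₀(1-p₀)/n) = √(0.49×0.51/282) = 0.029769
z-statistic: z = (p̂ - p₀)/SE = (0.528 - 0.49)/0.029769 = 1.2765
Critical value: z_0.05 = ±1.645
p-value = 0.2018
Decision: fail to reject H₀ at α = 0.1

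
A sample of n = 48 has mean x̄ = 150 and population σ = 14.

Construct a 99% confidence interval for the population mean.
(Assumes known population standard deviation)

Answer: (144.7947, 155.2053)

Derivation:
Confidence level: 99%, α = 0.01
z_0.005 = 2.576
SE = σ/√n = 14/√48 = 2.0207
Margin of error = 2.576 × 2.0207 = 5.2053
CI: x̄ ± margin = 150 ± 5.2053
CI: (144.7947, 155.2053)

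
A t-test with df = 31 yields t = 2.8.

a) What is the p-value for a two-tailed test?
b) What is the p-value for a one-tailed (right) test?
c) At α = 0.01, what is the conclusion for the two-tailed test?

Answer: a) 0.0087, b) 0.0044, c) reject H₀

Derivation:
Using t-distribution with df = 31:
a) Two-tailed: p = 2×P(T > 2.8) = 0.0087
b) One-tailed: p = P(T > 2.8) = 0.0044
c) 0.0087 < 0.01, reject H₀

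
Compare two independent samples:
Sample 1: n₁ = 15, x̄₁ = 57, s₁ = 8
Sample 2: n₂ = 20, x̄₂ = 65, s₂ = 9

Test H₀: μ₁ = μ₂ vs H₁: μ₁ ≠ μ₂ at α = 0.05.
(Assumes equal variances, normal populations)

Answer: t = -2.7267, reject H₀

Derivation:
Pooled variance: s²_p = [14×8² + 19×9²]/(33) = 73.7879
s_p = 8.5900
SE = s_p×√(1/n₁ + 1/n₂) = 8.5900×√(1/15 + 1/20) = 2.9340
t = (x̄₁ - x̄₂)/SE = (57 - 65)/2.9340 = -2.7267
df = 33, t-critical = ±2.035
Decision: reject H₀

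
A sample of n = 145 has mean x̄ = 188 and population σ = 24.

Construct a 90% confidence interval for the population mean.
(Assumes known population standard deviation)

Answer: (184.7214, 191.2786)

Derivation:
Confidence level: 90%, α = 0.1
z_0.05 = 1.645
SE = σ/√n = 24/√145 = 1.9931
Margin of error = 1.645 × 1.9931 = 3.2786
CI: x̄ ± margin = 188 ± 3.2786
CI: (184.7214, 191.2786)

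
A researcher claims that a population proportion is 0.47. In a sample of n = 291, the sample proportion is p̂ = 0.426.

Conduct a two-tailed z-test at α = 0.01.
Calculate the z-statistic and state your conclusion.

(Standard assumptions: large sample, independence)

Answer: z = -1.5039, fail to reject H₀

Derivation:
H₀: p = 0.47, H₁: p ≠ 0.47
Standard error: SE = √(p₀(1-p₀)/n) = √(0.47×0.53/291) = 0.029258
z-statistic: z = (p̂ - p₀)/SE = (0.426 - 0.47)/0.029258 = -1.5039
Critical value: z_0.005 = ±2.576
p-value = 0.1326
Decision: fail to reject H₀ at α = 0.01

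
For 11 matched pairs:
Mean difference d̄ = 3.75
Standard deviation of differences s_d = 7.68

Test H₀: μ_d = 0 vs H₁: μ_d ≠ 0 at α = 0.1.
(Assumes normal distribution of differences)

Answer: t = 1.6195, fail to reject H₀

Derivation:
df = n - 1 = 10
SE = s_d/√n = 7.68/√11 = 2.3156
t = d̄/SE = 3.75/2.3156 = 1.6195
Critical value: t_{0.05,10} = ±1.812
p-value ≈ 0.1364
Decision: fail to reject H₀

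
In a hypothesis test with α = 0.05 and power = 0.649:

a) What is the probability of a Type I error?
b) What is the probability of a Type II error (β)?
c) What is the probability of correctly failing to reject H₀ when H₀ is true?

Answer: a) 0.05, b) 0.351, c) 0.95

Derivation:
a) Type I error probability = α = 0.05
b) Power = P(reject H₀ | H₁ true) = 1 - β = 0.649, so Type II error probability = β = 1 - Power = 0.351
c) P(fail to reject H₀ | H₀ true) = 1 - α = 0.95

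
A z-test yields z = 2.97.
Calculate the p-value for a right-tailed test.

For z = 2.97:
p = P(Z > 2.97) = 1 - Φ(2.97) = 0.0015

Answer: p-value ≈ 0.0015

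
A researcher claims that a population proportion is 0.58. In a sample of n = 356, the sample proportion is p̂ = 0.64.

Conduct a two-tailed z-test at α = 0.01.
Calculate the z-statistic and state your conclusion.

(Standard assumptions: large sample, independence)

Answer: z = 2.2937, fail to reject H₀

Derivation:
H₀: p = 0.58, H₁: p ≠ 0.58
Standard error: SE = √(p₀(1-p₀)/n) = √(0.58×0.42/356) = 0.026159
z-statistic: z = (p̂ - p₀)/SE = (0.64 - 0.58)/0.026159 = 2.2937
Critical value: z_0.005 = ±2.576
p-value = 0.0218
Decision: fail to reject H₀ at α = 0.01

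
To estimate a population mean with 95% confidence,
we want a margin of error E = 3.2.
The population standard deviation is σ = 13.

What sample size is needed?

Answer: n = 64

Derivation:
z_0.025 = 1.960
n = (z×σ/E)² = (1.960×13/3.2)²
n = 63.4014
Round up: n = 64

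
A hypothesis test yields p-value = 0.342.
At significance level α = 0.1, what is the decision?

Compare p-value to α:
0.342 ≥ 0.1
Decision: fail to reject H₀

Answer: fail to reject H₀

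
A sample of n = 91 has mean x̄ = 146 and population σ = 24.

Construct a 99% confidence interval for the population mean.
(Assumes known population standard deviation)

Answer: (139.5190, 152.4810)

Derivation:
Confidence level: 99%, α = 0.01
z_0.005 = 2.576
SE = σ/√n = 24/√91 = 2.5159
Margin of error = 2.576 × 2.5159 = 6.4810
CI: x̄ ± margin = 146 ± 6.4810
CI: (139.5190, 152.4810)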